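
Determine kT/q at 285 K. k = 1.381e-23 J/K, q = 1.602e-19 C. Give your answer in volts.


Step 1: kT = 1.381e-23 * 285 = 3.93585e-21 J
Step 2: Vt = kT/q = 3.93585e-21 / 1.602e-19
Step 3: Vt = 0.02457 V

0.02457


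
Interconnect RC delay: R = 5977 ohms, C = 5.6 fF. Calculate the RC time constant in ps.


Step 1: tau = R * C
Step 2: tau = 5977 * 5.6 fF = 5977 * 5.6e-15 F
Step 3: tau = 3.34712e-11 s = 33.4712 ps

33.4712


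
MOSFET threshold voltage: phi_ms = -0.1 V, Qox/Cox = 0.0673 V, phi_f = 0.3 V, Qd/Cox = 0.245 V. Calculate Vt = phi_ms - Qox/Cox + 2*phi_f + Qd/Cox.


Step 1: Vt = phi_ms - Qox/Cox + 2*phi_f + Qd/Cox
Step 2: Vt = -0.1 - 0.0673 + 2*0.3 + 0.245
Step 3: Vt = -0.1 - 0.0673 + 0.6 + 0.245
Step 4: Vt = 0.6777 V

0.6777


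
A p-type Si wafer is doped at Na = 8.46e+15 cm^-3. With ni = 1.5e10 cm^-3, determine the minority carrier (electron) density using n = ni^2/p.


Step 1: Majority hole concentration p ≈ Na = 8.46e+15 cm^-3
Step 2: n = ni^2 / Na = (1.5e10)^2 / 8.46e+15
Step 3: n = 2.66e+04 cm^-3

2.66e+04


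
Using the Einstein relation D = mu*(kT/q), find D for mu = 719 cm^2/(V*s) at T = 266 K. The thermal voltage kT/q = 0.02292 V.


Step 1: D = mu * (kT/q)
Step 2: D = 719 * 0.02292
Step 3: D = 16.48 cm^2/s

16.48


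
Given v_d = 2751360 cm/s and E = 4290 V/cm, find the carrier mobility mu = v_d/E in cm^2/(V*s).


Step 1: mu = v_d / E
Step 2: mu = 2751360 / 4290
Step 3: mu = 641.34 cm^2/(V*s)

641.34


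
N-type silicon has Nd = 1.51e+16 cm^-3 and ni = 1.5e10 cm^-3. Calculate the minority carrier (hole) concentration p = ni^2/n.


Step 1: Since Nd >> ni, n ≈ Nd = 1.51e+16 cm^-3
Step 2: p = ni^2 / n = (1.5e10)^2 / 1.51e+16
Step 3: p = 2.25e20 / 1.51e+16 = 1.49e+04 cm^-3

1.49e+04


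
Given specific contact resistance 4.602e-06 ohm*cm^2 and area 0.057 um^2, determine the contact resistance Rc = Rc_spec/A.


Step 1: Convert area to cm^2: 0.057 um^2 = 5.7000e-10 cm^2
Step 2: Rc = Rc_spec / A = 4.602e-06 / 5.7000e-10
Step 3: Rc = 8.07e+03 ohms

8.07e+03


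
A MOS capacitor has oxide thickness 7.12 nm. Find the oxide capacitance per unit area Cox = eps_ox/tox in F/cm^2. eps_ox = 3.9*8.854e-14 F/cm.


Step 1: eps_ox = 3.9 * 8.854e-14 = 3.45306e-13 F/cm
Step 2: tox in cm = 7.12 nm * 1e-7 = 7.1200e-07 cm
Step 3: Cox = 3.45306e-13 / 7.1200e-07 = 4.85e-07 F/cm^2

4.85e-07


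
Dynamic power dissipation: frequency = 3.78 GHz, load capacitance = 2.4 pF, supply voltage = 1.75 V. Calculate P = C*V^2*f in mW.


Step 1: V^2 = 1.75^2 = 3.0625 V^2
Step 2: P = C*V^2*f = 2.4e-12 F * 3.0625 * 3.78e9 Hz
Step 3: P = 2.7783e-02 W
Step 4: P = 27.783 mW

27.783


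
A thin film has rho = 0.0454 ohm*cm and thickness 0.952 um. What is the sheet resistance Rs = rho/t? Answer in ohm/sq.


Step 1: Convert thickness to cm: t = 0.952 um = 9.5200e-05 cm
Step 2: Rs = rho / t = 0.0454 / 9.5200e-05
Step 3: Rs = 476.9 ohm/sq

476.9


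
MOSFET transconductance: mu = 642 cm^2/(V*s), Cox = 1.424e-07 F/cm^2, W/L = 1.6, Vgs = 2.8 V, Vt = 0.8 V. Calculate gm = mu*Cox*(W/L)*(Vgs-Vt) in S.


Step 1: Vov = Vgs - Vt = 2.8 - 0.8 = 2.0 V
Step 2: gm = mu * Cox * (W/L) * Vov
Step 3: gm = 642 * 1.424e-07 * 1.6 * 2.0 = 2.93e-04 S

2.93e-04


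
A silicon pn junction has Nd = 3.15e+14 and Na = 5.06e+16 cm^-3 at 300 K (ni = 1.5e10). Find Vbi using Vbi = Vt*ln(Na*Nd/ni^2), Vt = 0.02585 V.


Step 1: Compute Na*Nd/ni^2 = 5.06e+16 * 3.15e+14 / (1.5e10)^2 = 7.0840e+10
Step 2: ln(7.0840e+10) = 24.9837
Step 3: Vbi = 0.02585 * 24.9837 = 0.646 V

0.646


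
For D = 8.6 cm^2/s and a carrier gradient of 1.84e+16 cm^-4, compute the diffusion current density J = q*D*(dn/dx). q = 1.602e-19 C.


Step 1: J = q * D * (dn/dx)
Step 2: J = 1.602e-19 * 8.6 * 1.84e+16
Step 3: J = 2.54e-02 A/cm^2

2.54e-02


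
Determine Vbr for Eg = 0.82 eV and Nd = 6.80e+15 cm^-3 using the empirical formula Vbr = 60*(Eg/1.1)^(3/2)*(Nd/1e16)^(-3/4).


Step 1: Eg/1.1 = 0.82/1.1 = 0.745455
Step 2: (Eg/1.1)^1.5 = 0.745455^1.5 = 0.643624
Step 3: (Nd/1e16)^(-0.75) = (0.68)^(-0.75) = 1.335421
Step 4: Vbr = 60 * 0.643624 * 1.335421 = 51.6 V

51.6


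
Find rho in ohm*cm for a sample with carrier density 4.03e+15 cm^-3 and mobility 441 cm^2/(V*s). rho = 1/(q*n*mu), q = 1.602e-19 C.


Step 1: sigma = q * n * mu = 1.602e-19 * 4.03e+15 * 441 = 2.84712e-01 S/cm
Step 2: rho = 1 / sigma = 1 / 2.84712e-01 = 3.512 ohm*cm

3.512


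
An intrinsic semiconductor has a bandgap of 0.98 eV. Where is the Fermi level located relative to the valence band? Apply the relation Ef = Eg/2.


Step 1: For an intrinsic semiconductor, the Fermi level sits at midgap.
Step 2: Ef = Eg / 2 = 0.98 / 2 = 0.49 eV

0.49


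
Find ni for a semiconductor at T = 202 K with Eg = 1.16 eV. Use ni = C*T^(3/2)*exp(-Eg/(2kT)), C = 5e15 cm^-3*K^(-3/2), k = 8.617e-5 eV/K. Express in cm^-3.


Step 1: Compute kT = 8.617e-5 * 202 = 0.01740634 eV
Step 2: Exponent = -Eg/(2kT) = -1.16/(2*0.01740634) = -33.32119
Step 3: T^(3/2) = 202^1.5 = 2870.96
Step 4: ni = 5e15 * 2870.96 * exp(-33.32119) = 4.85e+04 cm^-3

4.85e+04


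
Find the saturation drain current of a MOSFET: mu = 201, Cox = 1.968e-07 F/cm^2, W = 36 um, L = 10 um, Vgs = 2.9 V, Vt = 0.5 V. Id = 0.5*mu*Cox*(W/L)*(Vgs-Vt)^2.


Step 1: Overdrive voltage Vov = Vgs - Vt = 2.9 - 0.5 = 2.4 V
Step 2: W/L = 36/10 = 3.6
Step 3: Id = 0.5 * 201 * 1.968e-07 * 3.6 * 2.4^2
Step 4: Id = 4.10e-04 A

4.10e-04


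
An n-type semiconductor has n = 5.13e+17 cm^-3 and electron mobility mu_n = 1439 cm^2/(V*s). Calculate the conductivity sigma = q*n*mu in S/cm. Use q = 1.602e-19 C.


Step 1: sigma = q * n * mu
Step 2: sigma = 1.602e-19 * 5.13e+17 * 1439
Step 3: sigma = 1.183e+02 S/cm

1.183e+02


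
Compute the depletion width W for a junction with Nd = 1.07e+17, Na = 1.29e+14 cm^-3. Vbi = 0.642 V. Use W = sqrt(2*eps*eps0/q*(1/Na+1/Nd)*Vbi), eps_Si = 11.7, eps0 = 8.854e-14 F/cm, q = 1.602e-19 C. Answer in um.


Step 1: 1/Na + 1/Nd = 1/1.29e+14 + 1/1.07e+17 = 7.76128e-15
Step 2: 2*eps*eps0/q = 2*11.7*8.854e-14/1.602e-19 = 1.293281e+07
Step 3: W^2 = 1.293281e+07 * 7.76128e-15 * 0.642 = 6.44409e-08
Step 4: W = sqrt(6.44409e-08) = 2.539e-04 cm = 2.539 um

2.539


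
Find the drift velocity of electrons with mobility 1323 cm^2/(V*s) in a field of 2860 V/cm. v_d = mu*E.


Step 1: v_d = mu * E
Step 2: v_d = 1323 * 2860 = 3783780
Step 3: v_d = 3.78e+06 cm/s

3.78e+06


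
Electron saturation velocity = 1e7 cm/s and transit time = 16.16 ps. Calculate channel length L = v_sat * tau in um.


Step 1: tau in seconds = 16.16 ps * 1e-12 = 1.6160e-11 s
Step 2: L = v_sat * tau = 1e7 * 1.6160e-11 = 1.6160e-04 cm
Step 3: L in um = 1.6160e-04 * 1e4 = 1.616 um

1.616


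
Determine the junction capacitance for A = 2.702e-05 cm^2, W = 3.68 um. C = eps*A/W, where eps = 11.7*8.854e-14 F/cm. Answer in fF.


Step 1: eps_Si = 11.7 * 8.854e-14 = 1.035918e-12 F/cm
Step 2: W in cm = 3.68 * 1e-4 = 3.68e-04 cm
Step 3: C = 1.035918e-12 * 2.702e-05 / 3.68e-04 = 7.606115e-14 F
Step 4: C = 76.06 fF

76.06


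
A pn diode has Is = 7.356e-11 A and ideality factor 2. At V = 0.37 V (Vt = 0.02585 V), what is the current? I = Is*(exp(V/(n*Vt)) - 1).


Step 1: V/(n*Vt) = 0.37/(2*0.02585) = 7.1567
Step 2: exp(7.1567) = 1.2827e+03
Step 3: I = 7.356e-11 * (1.2827e+03 - 1) = 9.43e-08 A

9.43e-08


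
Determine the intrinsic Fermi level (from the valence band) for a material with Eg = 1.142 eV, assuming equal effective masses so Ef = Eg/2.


Step 1: For an intrinsic semiconductor, the Fermi level sits at midgap.
Step 2: Ef = Eg / 2 = 1.142 / 2 = 0.571 eV

0.571


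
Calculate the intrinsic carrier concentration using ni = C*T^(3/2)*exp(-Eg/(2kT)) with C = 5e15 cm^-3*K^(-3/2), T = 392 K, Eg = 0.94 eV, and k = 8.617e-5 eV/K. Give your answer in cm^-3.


Step 1: Compute kT = 8.617e-5 * 392 = 0.03377864 eV
Step 2: Exponent = -Eg/(2kT) = -0.94/(2*0.03377864) = -13.91412
Step 3: T^(3/2) = 392^1.5 = 7761.20
Step 4: ni = 5e15 * 7761.20 * exp(-13.91412) = 3.52e+13 cm^-3

3.52e+13


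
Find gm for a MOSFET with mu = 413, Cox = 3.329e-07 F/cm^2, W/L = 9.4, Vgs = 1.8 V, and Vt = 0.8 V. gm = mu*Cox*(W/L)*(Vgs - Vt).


Step 1: Vov = Vgs - Vt = 1.8 - 0.8 = 1.0 V
Step 2: gm = mu * Cox * (W/L) * Vov
Step 3: gm = 413 * 3.329e-07 * 9.4 * 1.0 = 1.29e-03 S

1.29e-03


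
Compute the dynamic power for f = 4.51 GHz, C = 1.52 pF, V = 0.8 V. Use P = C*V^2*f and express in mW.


Step 1: V^2 = 0.8^2 = 0.64 V^2
Step 2: P = C*V^2*f = 1.52e-12 F * 0.64 * 4.51e9 Hz
Step 3: P = 4.387328e-03 W
Step 4: P = 4.387 mW

4.387


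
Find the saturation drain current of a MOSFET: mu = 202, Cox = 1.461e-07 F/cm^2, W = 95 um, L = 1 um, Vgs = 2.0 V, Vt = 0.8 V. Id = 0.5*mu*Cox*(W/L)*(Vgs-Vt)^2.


Step 1: Overdrive voltage Vov = Vgs - Vt = 2.0 - 0.8 = 1.2 V
Step 2: W/L = 95/1 = 95
Step 3: Id = 0.5 * 202 * 1.461e-07 * 95 * 1.2^2
Step 4: Id = 2.02e-03 A

2.02e-03


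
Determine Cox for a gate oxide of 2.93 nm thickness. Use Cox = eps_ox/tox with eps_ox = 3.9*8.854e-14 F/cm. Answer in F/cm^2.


Step 1: eps_ox = 3.9 * 8.854e-14 = 3.45306e-13 F/cm
Step 2: tox in cm = 2.93 nm * 1e-7 = 2.9300e-07 cm
Step 3: Cox = 3.45306e-13 / 2.9300e-07 = 1.18e-06 F/cm^2

1.18e-06


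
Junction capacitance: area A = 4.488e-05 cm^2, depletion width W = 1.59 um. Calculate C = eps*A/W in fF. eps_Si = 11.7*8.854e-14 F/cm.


Step 1: eps_Si = 11.7 * 8.854e-14 = 1.035918e-12 F/cm
Step 2: W in cm = 1.59 * 1e-4 = 1.59e-04 cm
Step 3: C = 1.035918e-12 * 4.488e-05 / 1.59e-04 = 2.924025e-13 F
Step 4: C = 292.4 fF

292.4


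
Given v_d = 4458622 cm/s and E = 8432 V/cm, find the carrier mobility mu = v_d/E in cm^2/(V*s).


Step 1: mu = v_d / E
Step 2: mu = 4458622 / 8432
Step 3: mu = 528.77 cm^2/(V*s)

528.77


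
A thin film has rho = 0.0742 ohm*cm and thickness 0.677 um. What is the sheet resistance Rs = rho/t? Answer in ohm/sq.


Step 1: Convert thickness to cm: t = 0.677 um = 6.7700e-05 cm
Step 2: Rs = rho / t = 0.0742 / 6.7700e-05
Step 3: Rs = 1096.0 ohm/sq

1096.0


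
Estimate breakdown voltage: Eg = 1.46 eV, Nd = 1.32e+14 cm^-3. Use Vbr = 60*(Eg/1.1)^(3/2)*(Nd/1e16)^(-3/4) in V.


Step 1: Eg/1.1 = 1.46/1.1 = 1.327273
Step 2: (Eg/1.1)^1.5 = 1.327273^1.5 = 1.529116
Step 3: (Nd/1e16)^(-0.75) = (0.0132)^(-0.75) = 25.678494
Step 4: Vbr = 60 * 1.529116 * 25.678494 = 2355.9 V

2355.9


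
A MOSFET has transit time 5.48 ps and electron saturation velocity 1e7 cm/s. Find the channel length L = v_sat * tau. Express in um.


Step 1: tau in seconds = 5.48 ps * 1e-12 = 5.4800e-12 s
Step 2: L = v_sat * tau = 1e7 * 5.4800e-12 = 5.4800e-05 cm
Step 3: L in um = 5.4800e-05 * 1e4 = 0.548 um

0.548


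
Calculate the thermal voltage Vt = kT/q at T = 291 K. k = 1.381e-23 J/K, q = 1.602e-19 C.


Step 1: kT = 1.381e-23 * 291 = 4.01871e-21 J
Step 2: Vt = kT/q = 4.01871e-21 / 1.602e-19
Step 3: Vt = 0.02509 V

0.02509


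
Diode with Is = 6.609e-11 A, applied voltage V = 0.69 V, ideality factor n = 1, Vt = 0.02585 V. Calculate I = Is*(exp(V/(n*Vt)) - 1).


Step 1: V/(n*Vt) = 0.69/(1*0.02585) = 26.6925
Step 2: exp(26.6925) = 3.9121e+11
Step 3: I = 6.609e-11 * (3.9121e+11 - 1) = 2.59e+01 A

2.59e+01


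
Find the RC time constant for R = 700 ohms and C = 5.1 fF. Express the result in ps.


Step 1: tau = R * C
Step 2: tau = 700 * 5.1 fF = 700 * 5.1e-15 F
Step 3: tau = 3.57e-12 s = 3.57 ps

3.57


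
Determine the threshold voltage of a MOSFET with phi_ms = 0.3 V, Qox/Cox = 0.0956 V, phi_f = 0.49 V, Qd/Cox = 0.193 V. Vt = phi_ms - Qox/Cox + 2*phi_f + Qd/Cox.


Step 1: Vt = phi_ms - Qox/Cox + 2*phi_f + Qd/Cox
Step 2: Vt = 0.3 - 0.0956 + 2*0.49 + 0.193
Step 3: Vt = 0.3 - 0.0956 + 0.98 + 0.193
Step 4: Vt = 1.3774 V

1.3774


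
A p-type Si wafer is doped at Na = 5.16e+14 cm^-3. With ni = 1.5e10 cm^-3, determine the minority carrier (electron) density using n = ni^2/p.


Step 1: Majority hole concentration p ≈ Na = 5.16e+14 cm^-3
Step 2: n = ni^2 / Na = (1.5e10)^2 / 5.16e+14
Step 3: n = 4.36e+05 cm^-3

4.36e+05


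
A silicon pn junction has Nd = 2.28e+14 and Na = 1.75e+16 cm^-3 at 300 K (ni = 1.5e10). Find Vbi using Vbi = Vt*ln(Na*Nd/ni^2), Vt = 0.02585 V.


Step 1: Compute Na*Nd/ni^2 = 1.75e+16 * 2.28e+14 / (1.5e10)^2 = 1.7733e+10
Step 2: ln(1.7733e+10) = 23.5987
Step 3: Vbi = 0.02585 * 23.5987 = 0.61 V

0.61


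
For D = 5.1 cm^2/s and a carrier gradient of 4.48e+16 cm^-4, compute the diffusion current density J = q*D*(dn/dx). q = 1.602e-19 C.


Step 1: J = q * D * (dn/dx)
Step 2: J = 1.602e-19 * 5.1 * 4.48e+16
Step 3: J = 3.66e-02 A/cm^2

3.66e-02


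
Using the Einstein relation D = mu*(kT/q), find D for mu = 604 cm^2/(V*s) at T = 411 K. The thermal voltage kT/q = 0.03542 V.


Step 1: D = mu * (kT/q)
Step 2: D = 604 * 0.03542
Step 3: D = 21.39 cm^2/s

21.39


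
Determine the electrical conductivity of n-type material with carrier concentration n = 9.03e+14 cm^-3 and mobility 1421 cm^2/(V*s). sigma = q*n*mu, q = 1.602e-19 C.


Step 1: sigma = q * n * mu
Step 2: sigma = 1.602e-19 * 9.03e+14 * 1421
Step 3: sigma = 2.056e-01 S/cm

2.056e-01


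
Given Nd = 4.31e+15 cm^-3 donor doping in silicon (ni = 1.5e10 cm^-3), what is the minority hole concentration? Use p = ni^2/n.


Step 1: Since Nd >> ni, n ≈ Nd = 4.31e+15 cm^-3
Step 2: p = ni^2 / n = (1.5e10)^2 / 4.31e+15
Step 3: p = 2.25e20 / 4.31e+15 = 5.22e+04 cm^-3

5.22e+04


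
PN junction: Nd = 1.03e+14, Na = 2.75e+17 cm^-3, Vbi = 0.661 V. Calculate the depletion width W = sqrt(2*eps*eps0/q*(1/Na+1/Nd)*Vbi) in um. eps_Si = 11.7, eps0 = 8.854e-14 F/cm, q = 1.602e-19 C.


Step 1: 1/Na + 1/Nd = 1/2.75e+17 + 1/1.03e+14 = 9.71237e-15
Step 2: 2*eps*eps0/q = 2*11.7*8.854e-14/1.602e-19 = 1.293281e+07
Step 3: W^2 = 1.293281e+07 * 9.71237e-15 * 0.661 = 8.30270e-08
Step 4: W = sqrt(8.30270e-08) = 2.881e-04 cm = 2.881 um

2.881


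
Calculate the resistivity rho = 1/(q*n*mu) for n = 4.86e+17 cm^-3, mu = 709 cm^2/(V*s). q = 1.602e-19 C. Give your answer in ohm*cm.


Step 1: sigma = q * n * mu = 1.602e-19 * 4.86e+17 * 709 = 5.52008e+01 S/cm
Step 2: rho = 1 / sigma = 1 / 5.52008e+01 = 0.01812 ohm*cm

0.01812


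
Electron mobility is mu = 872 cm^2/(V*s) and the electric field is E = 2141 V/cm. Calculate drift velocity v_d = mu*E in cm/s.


Step 1: v_d = mu * E
Step 2: v_d = 872 * 2141 = 1866952
Step 3: v_d = 1.87e+06 cm/s

1.87e+06


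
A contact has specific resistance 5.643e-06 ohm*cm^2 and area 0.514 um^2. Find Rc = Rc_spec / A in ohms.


Step 1: Convert area to cm^2: 0.514 um^2 = 5.1400e-09 cm^2
Step 2: Rc = Rc_spec / A = 5.643e-06 / 5.1400e-09
Step 3: Rc = 1.10e+03 ohms

1.10e+03


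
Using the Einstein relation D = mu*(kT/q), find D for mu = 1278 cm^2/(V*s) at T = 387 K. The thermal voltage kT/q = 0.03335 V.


Step 1: D = mu * (kT/q)
Step 2: D = 1278 * 0.03335
Step 3: D = 42.62 cm^2/s

42.62


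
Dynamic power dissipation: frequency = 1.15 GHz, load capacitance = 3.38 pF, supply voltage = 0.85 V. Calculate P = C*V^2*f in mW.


Step 1: V^2 = 0.85^2 = 0.7225 V^2
Step 2: P = C*V^2*f = 3.38e-12 F * 0.7225 * 1.15e9 Hz
Step 3: P = 2.8083575e-03 W
Step 4: P = 2.808 mW

2.808


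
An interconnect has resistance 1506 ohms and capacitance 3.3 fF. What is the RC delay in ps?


Step 1: tau = R * C
Step 2: tau = 1506 * 3.3 fF = 1506 * 3.3e-15 F
Step 3: tau = 4.9698e-12 s = 4.9698 ps

4.9698


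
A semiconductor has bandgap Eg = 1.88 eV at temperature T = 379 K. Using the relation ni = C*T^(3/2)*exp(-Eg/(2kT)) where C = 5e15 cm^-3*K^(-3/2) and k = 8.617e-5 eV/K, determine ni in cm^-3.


Step 1: Compute kT = 8.617e-5 * 379 = 0.03265843 eV
Step 2: Exponent = -Eg/(2kT) = -1.88/(2*0.03265843) = -28.78277
Step 3: T^(3/2) = 379^1.5 = 7378.34
Step 4: ni = 5e15 * 7378.34 * exp(-28.78277) = 1.17e+07 cm^-3

1.17e+07


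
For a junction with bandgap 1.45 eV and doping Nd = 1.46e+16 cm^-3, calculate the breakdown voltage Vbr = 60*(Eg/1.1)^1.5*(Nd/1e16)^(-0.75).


Step 1: Eg/1.1 = 1.45/1.1 = 1.318182
Step 2: (Eg/1.1)^1.5 = 1.318182^1.5 = 1.513433
Step 3: (Nd/1e16)^(-0.75) = (1.46)^(-0.75) = 0.752897
Step 4: Vbr = 60 * 1.513433 * 0.752897 = 68.4 V

68.4


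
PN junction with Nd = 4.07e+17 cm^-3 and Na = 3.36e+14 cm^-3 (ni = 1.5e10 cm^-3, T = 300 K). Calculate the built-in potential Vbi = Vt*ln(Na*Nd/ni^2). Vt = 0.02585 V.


Step 1: Compute Na*Nd/ni^2 = 3.36e+14 * 4.07e+17 / (1.5e10)^2 = 6.0779e+11
Step 2: ln(6.0779e+11) = 27.1331
Step 3: Vbi = 0.02585 * 27.1331 = 0.701 V

0.701


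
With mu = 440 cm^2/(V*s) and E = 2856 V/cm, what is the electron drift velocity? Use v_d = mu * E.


Step 1: v_d = mu * E
Step 2: v_d = 440 * 2856 = 1256640
Step 3: v_d = 1.26e+06 cm/s

1.26e+06


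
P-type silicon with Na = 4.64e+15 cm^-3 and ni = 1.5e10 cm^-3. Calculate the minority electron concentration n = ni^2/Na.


Step 1: Majority hole concentration p ≈ Na = 4.64e+15 cm^-3
Step 2: n = ni^2 / Na = (1.5e10)^2 / 4.64e+15
Step 3: n = 4.85e+04 cm^-3

4.85e+04


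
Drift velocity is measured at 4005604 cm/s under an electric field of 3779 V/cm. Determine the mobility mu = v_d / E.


Step 1: mu = v_d / E
Step 2: mu = 4005604 / 3779
Step 3: mu = 1059.96 cm^2/(V*s)

1059.96


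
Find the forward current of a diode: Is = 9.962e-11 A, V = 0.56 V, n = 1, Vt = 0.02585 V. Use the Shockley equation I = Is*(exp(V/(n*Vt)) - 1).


Step 1: V/(n*Vt) = 0.56/(1*0.02585) = 21.6634
Step 2: exp(21.6634) = 2.5603e+09
Step 3: I = 9.962e-11 * (2.5603e+09 - 1) = 2.55e-01 A

2.55e-01


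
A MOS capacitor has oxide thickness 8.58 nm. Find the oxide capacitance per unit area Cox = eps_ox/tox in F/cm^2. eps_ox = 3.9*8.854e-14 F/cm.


Step 1: eps_ox = 3.9 * 8.854e-14 = 3.45306e-13 F/cm
Step 2: tox in cm = 8.58 nm * 1e-7 = 8.5800e-07 cm
Step 3: Cox = 3.45306e-13 / 8.5800e-07 = 4.02e-07 F/cm^2

4.02e-07


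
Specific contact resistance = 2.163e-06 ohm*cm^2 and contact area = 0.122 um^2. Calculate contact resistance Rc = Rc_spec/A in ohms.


Step 1: Convert area to cm^2: 0.122 um^2 = 1.2200e-09 cm^2
Step 2: Rc = Rc_spec / A = 2.163e-06 / 1.2200e-09
Step 3: Rc = 1.77e+03 ohms

1.77e+03


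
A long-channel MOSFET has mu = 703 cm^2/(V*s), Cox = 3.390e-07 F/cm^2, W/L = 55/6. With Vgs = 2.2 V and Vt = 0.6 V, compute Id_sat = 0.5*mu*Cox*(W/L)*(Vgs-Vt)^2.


Step 1: Overdrive voltage Vov = Vgs - Vt = 2.2 - 0.6 = 1.6 V
Step 2: W/L = 55/6 = 9.16667
Step 3: Id = 0.5 * 703 * 3.390e-07 * 9.16667 * 1.6^2
Step 4: Id = 2.80e-03 A

2.80e-03


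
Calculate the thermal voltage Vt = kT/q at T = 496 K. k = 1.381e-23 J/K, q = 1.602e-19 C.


Step 1: kT = 1.381e-23 * 496 = 6.84976e-21 J
Step 2: Vt = kT/q = 6.84976e-21 / 1.602e-19
Step 3: Vt = 0.04276 V

0.04276


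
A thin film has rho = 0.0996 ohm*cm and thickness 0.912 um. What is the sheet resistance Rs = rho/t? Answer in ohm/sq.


Step 1: Convert thickness to cm: t = 0.912 um = 9.1200e-05 cm
Step 2: Rs = rho / t = 0.0996 / 9.1200e-05
Step 3: Rs = 1092.1 ohm/sq

1092.1


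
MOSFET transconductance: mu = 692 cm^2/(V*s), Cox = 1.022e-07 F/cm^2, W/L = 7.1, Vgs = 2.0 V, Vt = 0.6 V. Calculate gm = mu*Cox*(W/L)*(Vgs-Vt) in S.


Step 1: Vov = Vgs - Vt = 2.0 - 0.6 = 1.4 V
Step 2: gm = mu * Cox * (W/L) * Vov
Step 3: gm = 692 * 1.022e-07 * 7.1 * 1.4 = 7.03e-04 S

7.03e-04


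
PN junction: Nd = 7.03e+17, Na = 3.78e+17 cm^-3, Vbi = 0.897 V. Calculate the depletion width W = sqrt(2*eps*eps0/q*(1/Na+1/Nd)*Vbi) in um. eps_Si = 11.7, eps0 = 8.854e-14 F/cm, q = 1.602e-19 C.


Step 1: 1/Na + 1/Nd = 1/3.78e+17 + 1/7.03e+17 = 4.06798e-18
Step 2: 2*eps*eps0/q = 2*11.7*8.854e-14/1.602e-19 = 1.293281e+07
Step 3: W^2 = 1.293281e+07 * 4.06798e-18 * 0.897 = 4.71915e-11
Step 4: W = sqrt(4.71915e-11) = 6.870e-06 cm = 0.0687 um

0.0687


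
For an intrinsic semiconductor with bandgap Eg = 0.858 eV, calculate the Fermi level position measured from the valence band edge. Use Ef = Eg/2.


Step 1: For an intrinsic semiconductor, the Fermi level sits at midgap.
Step 2: Ef = Eg / 2 = 0.858 / 2 = 0.429 eV

0.429


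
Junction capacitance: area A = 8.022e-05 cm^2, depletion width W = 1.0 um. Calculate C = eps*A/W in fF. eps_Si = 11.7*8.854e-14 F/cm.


Step 1: eps_Si = 11.7 * 8.854e-14 = 1.035918e-12 F/cm
Step 2: W in cm = 1.0 * 1e-4 = 1.00e-04 cm
Step 3: C = 1.035918e-12 * 8.022e-05 / 1.00e-04 = 8.310134e-13 F
Step 4: C = 831.01 fF

831.01


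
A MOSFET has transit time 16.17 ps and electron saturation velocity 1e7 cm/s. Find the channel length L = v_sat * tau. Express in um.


Step 1: tau in seconds = 16.17 ps * 1e-12 = 1.6170e-11 s
Step 2: L = v_sat * tau = 1e7 * 1.6170e-11 = 1.6170e-04 cm
Step 3: L in um = 1.6170e-04 * 1e4 = 1.617 um

1.617


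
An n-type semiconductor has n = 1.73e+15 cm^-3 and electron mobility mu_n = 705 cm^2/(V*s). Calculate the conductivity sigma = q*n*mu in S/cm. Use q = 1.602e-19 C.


Step 1: sigma = q * n * mu
Step 2: sigma = 1.602e-19 * 1.73e+15 * 705
Step 3: sigma = 1.954e-01 S/cm

1.954e-01


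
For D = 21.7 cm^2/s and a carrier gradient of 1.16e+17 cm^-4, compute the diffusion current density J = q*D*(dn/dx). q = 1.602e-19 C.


Step 1: J = q * D * (dn/dx)
Step 2: J = 1.602e-19 * 21.7 * 1.16e+17
Step 3: J = 4.03e-01 A/cm^2

4.03e-01


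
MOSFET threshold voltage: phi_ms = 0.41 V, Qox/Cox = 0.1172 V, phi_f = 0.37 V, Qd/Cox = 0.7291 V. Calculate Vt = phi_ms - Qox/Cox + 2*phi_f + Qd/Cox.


Step 1: Vt = phi_ms - Qox/Cox + 2*phi_f + Qd/Cox
Step 2: Vt = 0.41 - 0.1172 + 2*0.37 + 0.7291
Step 3: Vt = 0.41 - 0.1172 + 0.74 + 0.7291
Step 4: Vt = 1.7619 V

1.7619


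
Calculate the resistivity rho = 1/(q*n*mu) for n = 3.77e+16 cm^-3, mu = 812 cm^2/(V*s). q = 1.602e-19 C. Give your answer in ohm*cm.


Step 1: sigma = q * n * mu = 1.602e-19 * 3.77e+16 * 812 = 4.90411e+00 S/cm
Step 2: rho = 1 / sigma = 1 / 4.90411e+00 = 0.2039 ohm*cm

0.2039


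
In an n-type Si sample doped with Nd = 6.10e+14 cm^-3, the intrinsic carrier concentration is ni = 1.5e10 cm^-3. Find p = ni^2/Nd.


Step 1: Since Nd >> ni, n ≈ Nd = 6.10e+14 cm^-3
Step 2: p = ni^2 / n = (1.5e10)^2 / 6.10e+14
Step 3: p = 2.25e20 / 6.10e+14 = 3.69e+05 cm^-3

3.69e+05


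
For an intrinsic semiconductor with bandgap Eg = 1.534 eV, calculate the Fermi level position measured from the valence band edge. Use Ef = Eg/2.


Step 1: For an intrinsic semiconductor, the Fermi level sits at midgap.
Step 2: Ef = Eg / 2 = 1.534 / 2 = 0.767 eV

0.767


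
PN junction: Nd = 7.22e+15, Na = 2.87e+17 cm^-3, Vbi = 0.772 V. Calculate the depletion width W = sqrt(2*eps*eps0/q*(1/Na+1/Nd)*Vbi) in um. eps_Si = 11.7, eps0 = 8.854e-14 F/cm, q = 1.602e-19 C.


Step 1: 1/Na + 1/Nd = 1/2.87e+17 + 1/7.22e+15 = 1.41988e-16
Step 2: 2*eps*eps0/q = 2*11.7*8.854e-14/1.602e-19 = 1.293281e+07
Step 3: W^2 = 1.293281e+07 * 1.41988e-16 * 0.772 = 1.41763e-09
Step 4: W = sqrt(1.41763e-09) = 3.765e-05 cm = 0.3765 um

0.3765


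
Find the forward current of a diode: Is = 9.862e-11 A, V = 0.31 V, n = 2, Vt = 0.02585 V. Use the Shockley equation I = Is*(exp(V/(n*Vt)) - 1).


Step 1: V/(n*Vt) = 0.31/(2*0.02585) = 5.9961
Step 2: exp(5.9961) = 4.0186e+02
Step 3: I = 9.862e-11 * (4.0186e+02 - 1) = 3.95e-08 A

3.95e-08


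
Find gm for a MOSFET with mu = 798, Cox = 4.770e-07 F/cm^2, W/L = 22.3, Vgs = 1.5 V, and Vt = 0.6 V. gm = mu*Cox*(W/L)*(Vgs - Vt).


Step 1: Vov = Vgs - Vt = 1.5 - 0.6 = 0.9 V
Step 2: gm = mu * Cox * (W/L) * Vov
Step 3: gm = 798 * 4.770e-07 * 22.3 * 0.9 = 7.64e-03 S

7.64e-03


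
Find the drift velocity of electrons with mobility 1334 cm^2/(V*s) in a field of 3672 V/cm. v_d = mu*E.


Step 1: v_d = mu * E
Step 2: v_d = 1334 * 3672 = 4898448
Step 3: v_d = 4.90e+06 cm/s

4.90e+06


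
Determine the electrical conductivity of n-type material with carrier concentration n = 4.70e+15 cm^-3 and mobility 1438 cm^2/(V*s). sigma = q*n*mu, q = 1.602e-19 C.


Step 1: sigma = q * n * mu
Step 2: sigma = 1.602e-19 * 4.70e+15 * 1438
Step 3: sigma = 1.083e+00 S/cm

1.083e+00


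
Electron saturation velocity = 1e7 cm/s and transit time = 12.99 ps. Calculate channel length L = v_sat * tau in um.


Step 1: tau in seconds = 12.99 ps * 1e-12 = 1.2990e-11 s
Step 2: L = v_sat * tau = 1e7 * 1.2990e-11 = 1.2990e-04 cm
Step 3: L in um = 1.2990e-04 * 1e4 = 1.299 um

1.299


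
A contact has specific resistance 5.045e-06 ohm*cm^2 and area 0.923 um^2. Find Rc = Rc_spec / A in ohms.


Step 1: Convert area to cm^2: 0.923 um^2 = 9.2300e-09 cm^2
Step 2: Rc = Rc_spec / A = 5.045e-06 / 9.2300e-09
Step 3: Rc = 5.47e+02 ohms

5.47e+02


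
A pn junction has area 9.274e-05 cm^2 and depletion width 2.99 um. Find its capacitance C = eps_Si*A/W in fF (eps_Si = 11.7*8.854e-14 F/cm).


Step 1: eps_Si = 11.7 * 8.854e-14 = 1.035918e-12 F/cm
Step 2: W in cm = 2.99 * 1e-4 = 2.99e-04 cm
Step 3: C = 1.035918e-12 * 9.274e-05 / 2.99e-04 = 3.213078e-13 F
Step 4: C = 321.31 fF

321.31


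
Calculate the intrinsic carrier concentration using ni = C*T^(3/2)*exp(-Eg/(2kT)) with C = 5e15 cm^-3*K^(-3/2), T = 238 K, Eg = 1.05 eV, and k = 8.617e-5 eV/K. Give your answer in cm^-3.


Step 1: Compute kT = 8.617e-5 * 238 = 0.02050846 eV
Step 2: Exponent = -Eg/(2kT) = -1.05/(2*0.02050846) = -25.59919
Step 3: T^(3/2) = 238^1.5 = 3671.69
Step 4: ni = 5e15 * 3671.69 * exp(-25.59919) = 1.40e+08 cm^-3

1.40e+08


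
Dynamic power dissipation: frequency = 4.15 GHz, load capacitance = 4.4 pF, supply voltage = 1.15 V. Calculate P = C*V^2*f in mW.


Step 1: V^2 = 1.15^2 = 1.3225 V^2
Step 2: P = C*V^2*f = 4.4e-12 F * 1.3225 * 4.15e9 Hz
Step 3: P = 2.414885e-02 W
Step 4: P = 24.149 mW

24.149


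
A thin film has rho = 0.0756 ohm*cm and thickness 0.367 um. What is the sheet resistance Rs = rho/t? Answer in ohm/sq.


Step 1: Convert thickness to cm: t = 0.367 um = 3.6700e-05 cm
Step 2: Rs = rho / t = 0.0756 / 3.6700e-05
Step 3: Rs = 2059.9 ohm/sq

2059.9


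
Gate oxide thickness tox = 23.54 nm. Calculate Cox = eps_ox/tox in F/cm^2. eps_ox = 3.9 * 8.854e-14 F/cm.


Step 1: eps_ox = 3.9 * 8.854e-14 = 3.45306e-13 F/cm
Step 2: tox in cm = 23.54 nm * 1e-7 = 2.3540e-06 cm
Step 3: Cox = 3.45306e-13 / 2.3540e-06 = 1.47e-07 F/cm^2

1.47e-07


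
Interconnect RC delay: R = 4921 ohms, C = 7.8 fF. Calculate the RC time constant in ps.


Step 1: tau = R * C
Step 2: tau = 4921 * 7.8 fF = 4921 * 7.8e-15 F
Step 3: tau = 3.83838e-11 s = 38.3838 ps

38.3838


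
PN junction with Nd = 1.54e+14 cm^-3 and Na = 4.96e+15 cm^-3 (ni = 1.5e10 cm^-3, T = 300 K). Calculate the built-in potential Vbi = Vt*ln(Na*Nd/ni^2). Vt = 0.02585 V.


Step 1: Compute Na*Nd/ni^2 = 4.96e+15 * 1.54e+14 / (1.5e10)^2 = 3.3948e+09
Step 2: ln(3.3948e+09) = 21.9455
Step 3: Vbi = 0.02585 * 21.9455 = 0.567 V

0.567


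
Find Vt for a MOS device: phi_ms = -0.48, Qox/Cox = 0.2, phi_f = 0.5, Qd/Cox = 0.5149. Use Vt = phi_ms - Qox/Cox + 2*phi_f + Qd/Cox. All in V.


Step 1: Vt = phi_ms - Qox/Cox + 2*phi_f + Qd/Cox
Step 2: Vt = -0.48 - 0.2 + 2*0.5 + 0.5149
Step 3: Vt = -0.48 - 0.2 + 1.0 + 0.5149
Step 4: Vt = 0.8349 V

0.8349


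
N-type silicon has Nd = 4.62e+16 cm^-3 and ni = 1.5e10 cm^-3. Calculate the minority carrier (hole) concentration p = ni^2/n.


Step 1: Since Nd >> ni, n ≈ Nd = 4.62e+16 cm^-3
Step 2: p = ni^2 / n = (1.5e10)^2 / 4.62e+16
Step 3: p = 2.25e20 / 4.62e+16 = 4.87e+03 cm^-3

4.87e+03


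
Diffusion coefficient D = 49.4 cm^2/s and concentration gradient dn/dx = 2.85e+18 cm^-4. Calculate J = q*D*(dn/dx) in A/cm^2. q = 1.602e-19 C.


Step 1: J = q * D * (dn/dx)
Step 2: J = 1.602e-19 * 49.4 * 2.85e+18
Step 3: J = 2.26e+01 A/cm^2

2.26e+01


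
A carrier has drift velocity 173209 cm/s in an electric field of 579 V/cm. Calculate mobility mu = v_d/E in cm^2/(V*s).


Step 1: mu = v_d / E
Step 2: mu = 173209 / 579
Step 3: mu = 299.15 cm^2/(V*s)

299.15


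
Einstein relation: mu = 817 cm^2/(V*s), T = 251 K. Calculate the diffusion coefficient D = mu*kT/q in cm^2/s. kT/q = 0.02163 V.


Step 1: D = mu * (kT/q)
Step 2: D = 817 * 0.02163
Step 3: D = 17.67 cm^2/s

17.67


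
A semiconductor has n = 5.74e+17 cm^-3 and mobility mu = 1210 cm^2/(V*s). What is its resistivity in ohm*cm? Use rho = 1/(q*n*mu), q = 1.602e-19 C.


Step 1: sigma = q * n * mu = 1.602e-19 * 5.74e+17 * 1210 = 1.11265e+02 S/cm
Step 2: rho = 1 / sigma = 1 / 1.11265e+02 = 0.008988 ohm*cm

0.008988


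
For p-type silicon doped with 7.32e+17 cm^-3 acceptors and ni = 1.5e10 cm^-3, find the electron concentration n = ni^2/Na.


Step 1: Majority hole concentration p ≈ Na = 7.32e+17 cm^-3
Step 2: n = ni^2 / Na = (1.5e10)^2 / 7.32e+17
Step 3: n = 3.07e+02 cm^-3

3.07e+02


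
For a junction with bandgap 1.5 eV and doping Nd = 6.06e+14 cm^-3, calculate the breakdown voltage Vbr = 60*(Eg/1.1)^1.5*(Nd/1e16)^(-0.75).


Step 1: Eg/1.1 = 1.5/1.1 = 1.363636
Step 2: (Eg/1.1)^1.5 = 1.363636^1.5 = 1.592384
Step 3: (Nd/1e16)^(-0.75) = (0.0606)^(-0.75) = 8.187391
Step 4: Vbr = 60 * 1.592384 * 8.187391 = 782.2 V

782.2


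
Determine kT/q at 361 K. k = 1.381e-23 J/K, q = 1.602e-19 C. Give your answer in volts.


Step 1: kT = 1.381e-23 * 361 = 4.98541e-21 J
Step 2: Vt = kT/q = 4.98541e-21 / 1.602e-19
Step 3: Vt = 0.03112 V

0.03112


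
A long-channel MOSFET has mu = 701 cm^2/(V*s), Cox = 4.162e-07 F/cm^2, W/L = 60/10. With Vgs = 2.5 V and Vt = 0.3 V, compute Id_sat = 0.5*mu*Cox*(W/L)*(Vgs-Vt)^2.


Step 1: Overdrive voltage Vov = Vgs - Vt = 2.5 - 0.3 = 2.2 V
Step 2: W/L = 60/10 = 6
Step 3: Id = 0.5 * 701 * 4.162e-07 * 6 * 2.2^2
Step 4: Id = 4.24e-03 A

4.24e-03


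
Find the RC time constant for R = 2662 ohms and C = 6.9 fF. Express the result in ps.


Step 1: tau = R * C
Step 2: tau = 2662 * 6.9 fF = 2662 * 6.9e-15 F
Step 3: tau = 1.83678e-11 s = 18.3678 ps

18.3678


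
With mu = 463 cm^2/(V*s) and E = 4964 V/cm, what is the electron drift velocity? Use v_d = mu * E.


Step 1: v_d = mu * E
Step 2: v_d = 463 * 4964 = 2298332
Step 3: v_d = 2.30e+06 cm/s

2.30e+06


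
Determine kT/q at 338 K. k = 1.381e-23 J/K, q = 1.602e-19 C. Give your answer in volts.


Step 1: kT = 1.381e-23 * 338 = 4.66778e-21 J
Step 2: Vt = kT/q = 4.66778e-21 / 1.602e-19
Step 3: Vt = 0.02914 V

0.02914


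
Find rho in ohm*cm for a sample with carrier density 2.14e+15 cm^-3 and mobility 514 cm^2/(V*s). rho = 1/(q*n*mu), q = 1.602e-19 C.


Step 1: sigma = q * n * mu = 1.602e-19 * 2.14e+15 * 514 = 1.76214e-01 S/cm
Step 2: rho = 1 / sigma = 1 / 1.76214e-01 = 5.675 ohm*cm

5.675


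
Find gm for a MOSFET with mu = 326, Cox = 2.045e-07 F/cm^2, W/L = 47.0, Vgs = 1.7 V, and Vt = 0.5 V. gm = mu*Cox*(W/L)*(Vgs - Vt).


Step 1: Vov = Vgs - Vt = 1.7 - 0.5 = 1.2 V
Step 2: gm = mu * Cox * (W/L) * Vov
Step 3: gm = 326 * 2.045e-07 * 47.0 * 1.2 = 3.76e-03 S

3.76e-03


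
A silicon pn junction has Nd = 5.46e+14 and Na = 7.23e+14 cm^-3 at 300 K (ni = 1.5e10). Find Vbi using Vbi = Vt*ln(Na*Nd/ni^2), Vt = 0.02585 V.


Step 1: Compute Na*Nd/ni^2 = 7.23e+14 * 5.46e+14 / (1.5e10)^2 = 1.7545e+09
Step 2: ln(1.7545e+09) = 21.2854
Step 3: Vbi = 0.02585 * 21.2854 = 0.55 V

0.55


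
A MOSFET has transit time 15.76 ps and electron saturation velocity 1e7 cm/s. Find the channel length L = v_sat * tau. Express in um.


Step 1: tau in seconds = 15.76 ps * 1e-12 = 1.5760e-11 s
Step 2: L = v_sat * tau = 1e7 * 1.5760e-11 = 1.5760e-04 cm
Step 3: L in um = 1.5760e-04 * 1e4 = 1.576 um

1.576


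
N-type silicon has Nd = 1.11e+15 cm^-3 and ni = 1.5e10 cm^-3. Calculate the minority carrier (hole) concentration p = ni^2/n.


Step 1: Since Nd >> ni, n ≈ Nd = 1.11e+15 cm^-3
Step 2: p = ni^2 / n = (1.5e10)^2 / 1.11e+15
Step 3: p = 2.25e20 / 1.11e+15 = 2.03e+05 cm^-3

2.03e+05


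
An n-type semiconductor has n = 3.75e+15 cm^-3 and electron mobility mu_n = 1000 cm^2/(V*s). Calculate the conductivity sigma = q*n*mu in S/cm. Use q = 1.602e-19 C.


Step 1: sigma = q * n * mu
Step 2: sigma = 1.602e-19 * 3.75e+15 * 1000
Step 3: sigma = 6.008e-01 S/cm

6.008e-01


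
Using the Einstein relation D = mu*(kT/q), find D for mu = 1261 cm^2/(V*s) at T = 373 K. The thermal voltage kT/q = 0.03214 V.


Step 1: D = mu * (kT/q)
Step 2: D = 1261 * 0.03214
Step 3: D = 40.53 cm^2/s

40.53


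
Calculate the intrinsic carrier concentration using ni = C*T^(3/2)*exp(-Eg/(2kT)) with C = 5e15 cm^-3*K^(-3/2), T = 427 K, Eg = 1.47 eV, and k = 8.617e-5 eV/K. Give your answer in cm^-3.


Step 1: Compute kT = 8.617e-5 * 427 = 0.03679459 eV
Step 2: Exponent = -Eg/(2kT) = -1.47/(2*0.03679459) = -19.97576
Step 3: T^(3/2) = 427^1.5 = 8823.52
Step 4: ni = 5e15 * 8823.52 * exp(-19.97576) = 9.32e+10 cm^-3

9.32e+10


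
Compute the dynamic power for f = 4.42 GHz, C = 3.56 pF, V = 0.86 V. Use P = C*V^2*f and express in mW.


Step 1: V^2 = 0.86^2 = 0.7396 V^2
Step 2: P = C*V^2*f = 3.56e-12 F * 0.7396 * 4.42e9 Hz
Step 3: P = 1.163775392e-02 W
Step 4: P = 11.638 mW

11.638


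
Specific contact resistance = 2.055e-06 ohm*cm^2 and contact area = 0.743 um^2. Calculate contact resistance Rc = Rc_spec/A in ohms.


Step 1: Convert area to cm^2: 0.743 um^2 = 7.4300e-09 cm^2
Step 2: Rc = Rc_spec / A = 2.055e-06 / 7.4300e-09
Step 3: Rc = 2.77e+02 ohms

2.77e+02


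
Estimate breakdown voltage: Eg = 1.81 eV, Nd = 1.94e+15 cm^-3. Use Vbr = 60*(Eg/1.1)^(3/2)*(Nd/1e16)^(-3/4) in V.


Step 1: Eg/1.1 = 1.81/1.1 = 1.645455
Step 2: (Eg/1.1)^1.5 = 1.645455^1.5 = 2.110712
Step 3: (Nd/1e16)^(-0.75) = (0.194)^(-0.75) = 3.420966
Step 4: Vbr = 60 * 2.110712 * 3.420966 = 433.2 V

433.2


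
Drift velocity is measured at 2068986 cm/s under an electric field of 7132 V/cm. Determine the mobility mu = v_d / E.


Step 1: mu = v_d / E
Step 2: mu = 2068986 / 7132
Step 3: mu = 290.1 cm^2/(V*s)

290.1


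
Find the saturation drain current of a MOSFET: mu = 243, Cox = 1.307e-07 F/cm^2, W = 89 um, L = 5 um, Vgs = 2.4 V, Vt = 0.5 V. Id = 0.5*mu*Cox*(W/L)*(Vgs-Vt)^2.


Step 1: Overdrive voltage Vov = Vgs - Vt = 2.4 - 0.5 = 1.9 V
Step 2: W/L = 89/5 = 17.8
Step 3: Id = 0.5 * 243 * 1.307e-07 * 17.8 * 1.9^2
Step 4: Id = 1.02e-03 A

1.02e-03


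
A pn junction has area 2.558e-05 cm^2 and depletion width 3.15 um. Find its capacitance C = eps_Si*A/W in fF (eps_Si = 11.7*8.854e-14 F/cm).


Step 1: eps_Si = 11.7 * 8.854e-14 = 1.035918e-12 F/cm
Step 2: W in cm = 3.15 * 1e-4 = 3.15e-04 cm
Step 3: C = 1.035918e-12 * 2.558e-05 / 3.15e-04 = 8.412312e-14 F
Step 4: C = 84.12 fF

84.12


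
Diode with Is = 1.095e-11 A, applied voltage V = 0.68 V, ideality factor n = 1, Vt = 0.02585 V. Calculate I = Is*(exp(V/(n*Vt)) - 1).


Step 1: V/(n*Vt) = 0.68/(1*0.02585) = 26.3056
Step 2: exp(26.3056) = 2.6569e+11
Step 3: I = 1.095e-11 * (2.6569e+11 - 1) = 2.91e+00 A

2.91e+00


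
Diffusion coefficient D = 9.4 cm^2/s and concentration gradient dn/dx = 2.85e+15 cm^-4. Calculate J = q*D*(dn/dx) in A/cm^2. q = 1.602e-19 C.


Step 1: J = q * D * (dn/dx)
Step 2: J = 1.602e-19 * 9.4 * 2.85e+15
Step 3: J = 4.29e-03 A/cm^2

4.29e-03


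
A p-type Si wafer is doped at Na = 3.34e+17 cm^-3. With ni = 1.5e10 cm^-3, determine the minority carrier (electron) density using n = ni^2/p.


Step 1: Majority hole concentration p ≈ Na = 3.34e+17 cm^-3
Step 2: n = ni^2 / Na = (1.5e10)^2 / 3.34e+17
Step 3: n = 6.74e+02 cm^-3

6.74e+02


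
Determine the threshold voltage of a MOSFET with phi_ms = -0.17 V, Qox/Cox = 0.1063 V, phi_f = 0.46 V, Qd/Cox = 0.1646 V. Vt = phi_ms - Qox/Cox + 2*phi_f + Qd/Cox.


Step 1: Vt = phi_ms - Qox/Cox + 2*phi_f + Qd/Cox
Step 2: Vt = -0.17 - 0.1063 + 2*0.46 + 0.1646
Step 3: Vt = -0.17 - 0.1063 + 0.92 + 0.1646
Step 4: Vt = 0.8083 V

0.8083


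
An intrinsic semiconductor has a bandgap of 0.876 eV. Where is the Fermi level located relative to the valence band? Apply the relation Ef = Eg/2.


Step 1: For an intrinsic semiconductor, the Fermi level sits at midgap.
Step 2: Ef = Eg / 2 = 0.876 / 2 = 0.438 eV

0.438


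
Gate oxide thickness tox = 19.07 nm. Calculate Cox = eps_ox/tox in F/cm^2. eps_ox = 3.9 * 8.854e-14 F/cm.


Step 1: eps_ox = 3.9 * 8.854e-14 = 3.45306e-13 F/cm
Step 2: tox in cm = 19.07 nm * 1e-7 = 1.9070e-06 cm
Step 3: Cox = 3.45306e-13 / 1.9070e-06 = 1.81e-07 F/cm^2

1.81e-07


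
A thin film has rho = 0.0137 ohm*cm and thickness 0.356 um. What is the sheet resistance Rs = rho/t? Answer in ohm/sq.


Step 1: Convert thickness to cm: t = 0.356 um = 3.5600e-05 cm
Step 2: Rs = rho / t = 0.0137 / 3.5600e-05
Step 3: Rs = 384.8 ohm/sq

384.8


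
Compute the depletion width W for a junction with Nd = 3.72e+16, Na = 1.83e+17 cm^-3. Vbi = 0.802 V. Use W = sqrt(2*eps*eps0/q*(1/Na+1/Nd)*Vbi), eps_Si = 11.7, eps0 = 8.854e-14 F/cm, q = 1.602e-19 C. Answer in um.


Step 1: 1/Na + 1/Nd = 1/1.83e+17 + 1/3.72e+16 = 3.23462e-17
Step 2: 2*eps*eps0/q = 2*11.7*8.854e-14/1.602e-19 = 1.293281e+07
Step 3: W^2 = 1.293281e+07 * 3.23462e-17 * 0.802 = 3.35498e-10
Step 4: W = sqrt(3.35498e-10) = 1.832e-05 cm = 0.1832 um

0.1832


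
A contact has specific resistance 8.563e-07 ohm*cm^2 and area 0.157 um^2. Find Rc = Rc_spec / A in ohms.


Step 1: Convert area to cm^2: 0.157 um^2 = 1.5700e-09 cm^2
Step 2: Rc = Rc_spec / A = 8.563e-07 / 1.5700e-09
Step 3: Rc = 5.45e+02 ohms

5.45e+02


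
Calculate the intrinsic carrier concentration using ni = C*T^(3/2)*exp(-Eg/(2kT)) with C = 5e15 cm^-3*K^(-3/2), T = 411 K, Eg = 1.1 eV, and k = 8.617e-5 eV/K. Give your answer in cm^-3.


Step 1: Compute kT = 8.617e-5 * 411 = 0.03541587 eV
Step 2: Exponent = -Eg/(2kT) = -1.1/(2*0.03541587) = -15.52976
Step 3: T^(3/2) = 411^1.5 = 8332.26
Step 4: ni = 5e15 * 8332.26 * exp(-15.52976) = 7.50e+12 cm^-3

7.50e+12


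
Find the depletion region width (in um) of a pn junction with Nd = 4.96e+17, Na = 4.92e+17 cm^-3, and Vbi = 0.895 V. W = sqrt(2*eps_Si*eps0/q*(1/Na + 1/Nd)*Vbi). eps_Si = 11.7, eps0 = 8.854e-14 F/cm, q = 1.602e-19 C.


Step 1: 1/Na + 1/Nd = 1/4.92e+17 + 1/4.96e+17 = 4.04865e-18
Step 2: 2*eps*eps0/q = 2*11.7*8.854e-14/1.602e-19 = 1.293281e+07
Step 3: W^2 = 1.293281e+07 * 4.04865e-18 * 0.895 = 4.68626e-11
Step 4: W = sqrt(4.68626e-11) = 6.846e-06 cm = 0.06846 um

0.06846


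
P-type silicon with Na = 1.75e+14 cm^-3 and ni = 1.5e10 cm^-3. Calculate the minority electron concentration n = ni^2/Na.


Step 1: Majority hole concentration p ≈ Na = 1.75e+14 cm^-3
Step 2: n = ni^2 / Na = (1.5e10)^2 / 1.75e+14
Step 3: n = 1.29e+06 cm^-3

1.29e+06


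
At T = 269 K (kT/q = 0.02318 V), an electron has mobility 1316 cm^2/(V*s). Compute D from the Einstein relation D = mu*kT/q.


Step 1: D = mu * (kT/q)
Step 2: D = 1316 * 0.02318
Step 3: D = 30.5 cm^2/s

30.5


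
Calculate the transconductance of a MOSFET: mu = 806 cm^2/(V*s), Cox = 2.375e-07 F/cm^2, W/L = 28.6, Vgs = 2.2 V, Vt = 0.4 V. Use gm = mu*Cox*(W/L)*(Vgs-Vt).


Step 1: Vov = Vgs - Vt = 2.2 - 0.4 = 1.8 V
Step 2: gm = mu * Cox * (W/L) * Vov
Step 3: gm = 806 * 2.375e-07 * 28.6 * 1.8 = 9.85e-03 S

9.85e-03


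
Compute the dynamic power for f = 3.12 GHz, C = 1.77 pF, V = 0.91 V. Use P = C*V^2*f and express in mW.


Step 1: V^2 = 0.91^2 = 0.8281 V^2
Step 2: P = C*V^2*f = 1.77e-12 F * 0.8281 * 3.12e9 Hz
Step 3: P = 4.57309944e-03 W
Step 4: P = 4.573 mW

4.573


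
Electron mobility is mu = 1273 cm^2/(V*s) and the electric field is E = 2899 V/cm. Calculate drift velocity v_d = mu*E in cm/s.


Step 1: v_d = mu * E
Step 2: v_d = 1273 * 2899 = 3690427
Step 3: v_d = 3.69e+06 cm/s

3.69e+06


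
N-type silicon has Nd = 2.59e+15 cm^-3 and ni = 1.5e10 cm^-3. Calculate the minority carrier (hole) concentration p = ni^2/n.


Step 1: Since Nd >> ni, n ≈ Nd = 2.59e+15 cm^-3
Step 2: p = ni^2 / n = (1.5e10)^2 / 2.59e+15
Step 3: p = 2.25e20 / 2.59e+15 = 8.69e+04 cm^-3

8.69e+04


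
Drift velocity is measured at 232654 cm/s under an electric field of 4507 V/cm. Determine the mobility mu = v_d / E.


Step 1: mu = v_d / E
Step 2: mu = 232654 / 4507
Step 3: mu = 51.62 cm^2/(V*s)

51.62


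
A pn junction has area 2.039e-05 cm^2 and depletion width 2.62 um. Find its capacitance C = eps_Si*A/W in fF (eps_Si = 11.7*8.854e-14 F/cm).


Step 1: eps_Si = 11.7 * 8.854e-14 = 1.035918e-12 F/cm
Step 2: W in cm = 2.62 * 1e-4 = 2.62e-04 cm
Step 3: C = 1.035918e-12 * 2.039e-05 / 2.62e-04 = 8.061973e-14 F
Step 4: C = 80.62 fF

80.62
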